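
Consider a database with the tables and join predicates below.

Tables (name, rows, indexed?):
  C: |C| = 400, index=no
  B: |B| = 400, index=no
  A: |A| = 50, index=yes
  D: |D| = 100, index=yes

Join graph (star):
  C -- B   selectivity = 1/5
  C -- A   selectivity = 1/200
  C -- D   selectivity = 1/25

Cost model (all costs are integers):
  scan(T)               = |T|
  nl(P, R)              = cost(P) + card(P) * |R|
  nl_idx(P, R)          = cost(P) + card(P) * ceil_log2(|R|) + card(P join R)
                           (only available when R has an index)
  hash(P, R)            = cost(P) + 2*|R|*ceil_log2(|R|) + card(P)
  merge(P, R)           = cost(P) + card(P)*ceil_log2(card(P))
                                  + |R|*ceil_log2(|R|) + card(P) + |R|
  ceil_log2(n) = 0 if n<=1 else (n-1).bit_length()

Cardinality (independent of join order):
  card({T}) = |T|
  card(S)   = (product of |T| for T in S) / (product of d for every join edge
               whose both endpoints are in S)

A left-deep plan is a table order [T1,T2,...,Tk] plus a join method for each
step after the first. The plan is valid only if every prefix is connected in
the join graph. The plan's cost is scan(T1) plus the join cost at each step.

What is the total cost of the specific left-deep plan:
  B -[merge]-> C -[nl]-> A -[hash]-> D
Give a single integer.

1617800

step 1: scan B: cost=400, card=400
step 2: join C via merge
    card(P join C) = 400*400/(5) = 32000
    cost = 400 + 400*9 + 400*9 + 400 + 400 = 8400
step 3: join A via nl
    card(P join A) = 32000*50/(200) = 8000
    cost = 8400 + 32000*50 = 1608400
step 4: join D via hash
    card(P join D) = 8000*100/(25) = 32000
    cost = 1608400 + 2*100*7 + 8000 = 1617800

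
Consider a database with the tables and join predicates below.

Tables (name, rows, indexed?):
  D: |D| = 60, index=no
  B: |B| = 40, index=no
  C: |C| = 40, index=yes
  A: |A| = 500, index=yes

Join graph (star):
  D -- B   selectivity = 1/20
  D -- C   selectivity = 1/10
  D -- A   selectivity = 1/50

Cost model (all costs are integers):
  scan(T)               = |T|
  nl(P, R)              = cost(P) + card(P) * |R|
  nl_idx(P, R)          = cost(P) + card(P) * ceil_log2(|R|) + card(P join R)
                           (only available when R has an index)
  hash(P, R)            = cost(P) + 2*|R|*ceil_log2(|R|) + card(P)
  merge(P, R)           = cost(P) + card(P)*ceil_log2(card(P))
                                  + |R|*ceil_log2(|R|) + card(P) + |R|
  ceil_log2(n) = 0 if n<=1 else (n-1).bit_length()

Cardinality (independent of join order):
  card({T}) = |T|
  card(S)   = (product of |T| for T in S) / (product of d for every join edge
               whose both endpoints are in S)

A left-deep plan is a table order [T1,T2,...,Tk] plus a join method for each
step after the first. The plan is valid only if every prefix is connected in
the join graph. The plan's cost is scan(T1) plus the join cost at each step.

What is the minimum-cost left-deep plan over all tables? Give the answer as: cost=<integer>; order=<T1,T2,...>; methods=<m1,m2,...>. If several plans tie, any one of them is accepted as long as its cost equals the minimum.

cost=3960; order=D,A,B,C; methods=nl_idx,hash,hash

Selinger DP (subsets sized 1..n):
  {D}: scan cost=60, card=60
  {B}: scan cost=40, card=40
  {C}: scan cost=40, card=40
  {A}: scan cost=500, card=500
  {BD}: card=120; try (B,hash)→600, (D,merge)→740, (B,merge)→760, (D,hash)→800, (D,nl)→2440, (B,nl)→2460; best=600 via (B,hash)
  {CD}: card=240; try (C,hash)→600, (C,nl_idx)→660, (D,merge)→740, (C,merge)→760, (D,hash)→800, (D,nl)→2440 …(+1); best=600 via (C,hash)
  {AD}: card=600; try (A,nl_idx)→1200, (D,hash)→1720, (A,merge)→5480, (D,merge)→5920, (A,hash)→9120, (A,nl)→30060 …(+1); best=1200 via (A,nl_idx)
  {BCD}: card=480; try (C,hash)→1200, (B,hash)→1320, (C,nl_idx)→1800, (C,merge)→1840, (B,merge)→3040, (C,nl)→5400 …(+1); best=1200 via (C,hash)
  {ABD}: card=1200; try (B,hash)→2280, (A,nl_idx)→2880, (A,merge)→6560, (B,merge)→8080, (A,hash)→9720, (B,nl)→25200 …(+1); best=2280 via (B,hash)
  {ACD}: card=2400; try (C,hash)→2280, (A,nl_idx)→5160, (C,nl_idx)→7200, (A,merge)→7760, (C,merge)→8080, (A,hash)→9840 …(+2); best=2280 via (C,hash)
  {ABCD}: card=4800; try (C,hash)→3960, (B,hash)→5160, (A,nl_idx)→10320, (A,hash)→10680, (A,merge)→11000, (C,nl_idx)→14280 …(+5); best=3960 via (C,hash)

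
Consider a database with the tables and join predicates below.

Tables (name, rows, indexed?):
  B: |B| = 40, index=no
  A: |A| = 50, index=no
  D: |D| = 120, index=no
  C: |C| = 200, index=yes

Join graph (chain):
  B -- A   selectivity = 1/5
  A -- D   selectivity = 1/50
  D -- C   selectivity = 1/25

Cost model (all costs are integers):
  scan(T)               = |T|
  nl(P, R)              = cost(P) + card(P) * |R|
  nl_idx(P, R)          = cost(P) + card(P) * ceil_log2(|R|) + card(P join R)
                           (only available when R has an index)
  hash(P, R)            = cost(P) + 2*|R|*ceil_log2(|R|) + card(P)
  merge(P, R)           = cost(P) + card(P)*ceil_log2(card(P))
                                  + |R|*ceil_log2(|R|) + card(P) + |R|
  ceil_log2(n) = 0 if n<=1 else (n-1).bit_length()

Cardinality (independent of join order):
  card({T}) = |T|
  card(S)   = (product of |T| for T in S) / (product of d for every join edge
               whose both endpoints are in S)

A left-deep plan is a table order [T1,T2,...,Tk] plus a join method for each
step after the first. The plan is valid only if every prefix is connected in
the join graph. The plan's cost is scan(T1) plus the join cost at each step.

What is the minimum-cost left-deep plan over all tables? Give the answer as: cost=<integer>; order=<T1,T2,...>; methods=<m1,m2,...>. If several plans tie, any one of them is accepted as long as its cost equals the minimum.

cost=4200; order=D,A,C,B; methods=hash,nl_idx,hash

Selinger DP (subsets sized 1..n):
  {B}: scan cost=40, card=40
  {A}: scan cost=50, card=50
  {D}: scan cost=120, card=120
  {C}: scan cost=200, card=200
  {AB}: card=400; try (B,hash)→580, (A,merge)→670, (B,merge)→680, (A,hash)→680, (A,nl)→2040, (B,nl)→2050; best=580 via (B,hash)
  {AD}: card=120; try (A,hash)→840, (D,merge)→1360, (A,merge)→1430, (D,hash)→1780, (D,nl)→6050, (A,nl)→6120; best=840 via (A,hash)
  {CD}: card=960; try (C,nl_idx)→2040, (D,hash)→2080, (C,merge)→2880, (D,merge)→2960, (C,hash)→3440, (C,nl)→24120 …(+1); best=2040 via (C,nl_idx)
  {ABD}: card=960; try (B,hash)→1440, (B,merge)→2080, (D,hash)→2660, (D,merge)→5540, (B,nl)→5640, (D,nl)→48580; best=1440 via (B,hash)
  {ACD}: card=960; try (C,nl_idx)→2760, (C,merge)→3600, (A,hash)→3600, (C,hash)→4160, (A,merge)→12950, (C,nl)→24840 …(+1); best=2760 via (C,nl_idx)
  {ABCD}: card=7680; try (B,hash)→4200, (C,hash)→5600, (B,merge)→13600, (C,merge)→13800, (C,nl_idx)→16800, (B,nl)→41160 …(+1); best=4200 via (B,hash)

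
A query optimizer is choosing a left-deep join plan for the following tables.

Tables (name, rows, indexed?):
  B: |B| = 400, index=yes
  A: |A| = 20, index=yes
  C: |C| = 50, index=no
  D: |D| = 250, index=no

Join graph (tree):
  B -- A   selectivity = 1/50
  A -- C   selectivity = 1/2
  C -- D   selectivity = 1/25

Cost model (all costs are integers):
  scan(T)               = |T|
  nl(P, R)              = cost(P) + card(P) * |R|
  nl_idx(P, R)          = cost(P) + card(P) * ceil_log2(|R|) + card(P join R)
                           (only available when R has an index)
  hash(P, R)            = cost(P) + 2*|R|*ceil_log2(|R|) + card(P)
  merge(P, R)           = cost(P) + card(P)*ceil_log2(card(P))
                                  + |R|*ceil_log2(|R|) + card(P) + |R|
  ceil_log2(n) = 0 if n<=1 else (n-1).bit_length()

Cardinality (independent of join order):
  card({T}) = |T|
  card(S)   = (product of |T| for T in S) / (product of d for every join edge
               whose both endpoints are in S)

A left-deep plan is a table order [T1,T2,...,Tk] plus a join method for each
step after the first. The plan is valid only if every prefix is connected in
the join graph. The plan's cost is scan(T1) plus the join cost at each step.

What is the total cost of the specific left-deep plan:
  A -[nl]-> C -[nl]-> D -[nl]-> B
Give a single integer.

2126020

step 1: scan A: cost=20, card=20
step 2: join C via nl
    card(P join C) = 20*50/(2) = 500
    cost = 20 + 20*50 = 1020
step 3: join D via nl
    card(P join D) = 500*250/(25) = 5000
    cost = 1020 + 500*250 = 126020
step 4: join B via nl
    card(P join B) = 5000*400/(50) = 40000
    cost = 126020 + 5000*400 = 2126020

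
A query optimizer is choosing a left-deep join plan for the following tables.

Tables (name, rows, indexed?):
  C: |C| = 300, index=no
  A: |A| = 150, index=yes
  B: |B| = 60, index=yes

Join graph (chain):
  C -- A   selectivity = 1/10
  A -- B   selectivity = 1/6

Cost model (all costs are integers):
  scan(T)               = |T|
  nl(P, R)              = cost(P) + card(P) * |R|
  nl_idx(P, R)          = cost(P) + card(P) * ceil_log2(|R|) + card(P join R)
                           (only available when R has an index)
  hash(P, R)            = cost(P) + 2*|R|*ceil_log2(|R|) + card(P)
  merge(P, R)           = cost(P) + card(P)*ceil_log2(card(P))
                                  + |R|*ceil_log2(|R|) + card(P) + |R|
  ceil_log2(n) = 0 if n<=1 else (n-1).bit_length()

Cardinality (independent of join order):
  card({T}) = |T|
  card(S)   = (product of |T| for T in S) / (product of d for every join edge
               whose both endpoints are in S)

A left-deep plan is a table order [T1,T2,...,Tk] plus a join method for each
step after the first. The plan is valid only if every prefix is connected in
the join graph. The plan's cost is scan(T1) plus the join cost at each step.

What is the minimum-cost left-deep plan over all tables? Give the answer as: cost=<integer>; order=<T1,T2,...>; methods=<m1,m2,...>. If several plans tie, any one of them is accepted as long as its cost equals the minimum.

cost=7920; order=A,B,C; methods=hash,hash

Selinger DP (subsets sized 1..n):
  {C}: scan cost=300, card=300
  {A}: scan cost=150, card=150
  {B}: scan cost=60, card=60
  {AC}: card=4500; try (A,hash)→3000, (C,merge)→4500, (A,merge)→4650, (C,hash)→5700, (A,nl_idx)→7200, (C,nl)→45150 …(+1); best=3000 via (A,hash)
  {AB}: card=1500; try (B,hash)→1020, (A,merge)→1830, (B,merge)→1920, (A,nl_idx)→2040, (A,hash)→2520, (B,nl_idx)→2550 …(+2); best=1020 via (B,hash)
  {ABC}: card=45000; try (C,hash)→7920, (B,hash)→8220, (C,merge)→22020, (B,merge)→66420, (B,nl_idx)→75000, (B,nl)→273000 …(+1); best=7920 via (C,hash)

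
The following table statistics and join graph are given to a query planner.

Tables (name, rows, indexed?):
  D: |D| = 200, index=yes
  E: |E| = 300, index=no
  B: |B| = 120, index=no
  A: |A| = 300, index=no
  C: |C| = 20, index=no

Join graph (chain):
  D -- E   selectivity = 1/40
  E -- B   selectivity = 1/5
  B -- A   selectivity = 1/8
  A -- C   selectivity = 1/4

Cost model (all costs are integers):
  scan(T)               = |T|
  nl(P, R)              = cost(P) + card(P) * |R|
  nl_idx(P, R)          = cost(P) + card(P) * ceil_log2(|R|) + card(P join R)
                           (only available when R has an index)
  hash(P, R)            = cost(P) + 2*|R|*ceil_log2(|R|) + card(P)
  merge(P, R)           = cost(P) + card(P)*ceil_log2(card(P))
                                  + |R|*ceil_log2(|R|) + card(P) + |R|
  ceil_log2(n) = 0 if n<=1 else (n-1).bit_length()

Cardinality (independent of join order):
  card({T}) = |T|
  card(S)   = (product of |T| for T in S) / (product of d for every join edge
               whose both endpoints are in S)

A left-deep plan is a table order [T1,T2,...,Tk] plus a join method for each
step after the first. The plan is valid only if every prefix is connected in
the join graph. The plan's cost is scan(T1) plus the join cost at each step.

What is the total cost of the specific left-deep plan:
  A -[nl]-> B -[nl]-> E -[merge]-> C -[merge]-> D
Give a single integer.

step 1: scan A: cost=300, card=300
step 2: join B via nl
    card(P join B) = 300*120/(8) = 4500
    cost = 300 + 300*120 = 36300
step 3: join E via nl
    card(P join E) = 4500*300/(5) = 270000
    cost = 36300 + 4500*300 = 1386300
step 4: join C via merge
    card(P join C) = 270000*20/(4) = 1350000
    cost = 1386300 + 270000*19 + 20*5 + 270000 + 20 = 6786420
step 5: join D via merge
    card(P join D) = 1350000*200/(40) = 6750000
    cost = 6786420 + 1350000*21 + 200*8 + 1350000 + 200 = 36488220

36488220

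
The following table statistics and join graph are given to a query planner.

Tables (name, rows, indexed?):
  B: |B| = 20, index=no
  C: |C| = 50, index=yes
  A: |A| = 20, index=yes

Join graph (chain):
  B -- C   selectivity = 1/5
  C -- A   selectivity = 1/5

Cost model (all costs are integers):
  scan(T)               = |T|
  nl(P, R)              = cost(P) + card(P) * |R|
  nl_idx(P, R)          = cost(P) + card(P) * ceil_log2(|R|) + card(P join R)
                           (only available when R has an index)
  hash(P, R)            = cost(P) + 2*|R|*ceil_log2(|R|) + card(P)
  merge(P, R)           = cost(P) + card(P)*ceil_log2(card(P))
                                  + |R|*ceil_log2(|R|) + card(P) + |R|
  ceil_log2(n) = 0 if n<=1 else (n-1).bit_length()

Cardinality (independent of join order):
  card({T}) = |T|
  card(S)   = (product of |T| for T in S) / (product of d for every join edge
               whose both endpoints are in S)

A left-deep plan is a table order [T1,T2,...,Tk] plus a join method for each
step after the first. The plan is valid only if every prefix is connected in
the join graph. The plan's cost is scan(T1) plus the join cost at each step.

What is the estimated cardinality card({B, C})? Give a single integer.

200

Tables in S: B(20), C(50)
Edges inside S: B-C(d=5)
numerator = 20 * 50 = 1000
denominator = 5 = 5
card(S) = 1000 / 5 = 200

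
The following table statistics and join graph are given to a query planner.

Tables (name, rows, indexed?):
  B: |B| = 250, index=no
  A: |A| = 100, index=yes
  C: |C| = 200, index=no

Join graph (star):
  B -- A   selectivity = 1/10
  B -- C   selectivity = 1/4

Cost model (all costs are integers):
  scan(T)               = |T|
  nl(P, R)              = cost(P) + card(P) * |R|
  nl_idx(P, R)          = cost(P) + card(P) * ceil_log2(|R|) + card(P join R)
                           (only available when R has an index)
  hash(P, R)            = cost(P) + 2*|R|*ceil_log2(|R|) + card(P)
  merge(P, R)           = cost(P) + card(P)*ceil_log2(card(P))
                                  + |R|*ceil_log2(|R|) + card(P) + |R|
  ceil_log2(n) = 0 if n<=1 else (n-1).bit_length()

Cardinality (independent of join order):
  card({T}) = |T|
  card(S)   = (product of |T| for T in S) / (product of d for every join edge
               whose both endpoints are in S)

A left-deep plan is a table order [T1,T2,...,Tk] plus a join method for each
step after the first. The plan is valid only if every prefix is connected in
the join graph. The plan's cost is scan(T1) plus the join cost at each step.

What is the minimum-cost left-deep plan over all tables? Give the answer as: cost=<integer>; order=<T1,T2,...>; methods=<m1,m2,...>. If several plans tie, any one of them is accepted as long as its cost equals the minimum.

cost=7600; order=B,A,C; methods=hash,hash

Selinger DP (subsets sized 1..n):
  {B}: scan cost=250, card=250
  {A}: scan cost=100, card=100
  {C}: scan cost=200, card=200
  {AB}: card=2500; try (A,hash)→1900, (B,merge)→3150, (A,merge)→3300, (B,hash)→4200, (A,nl_idx)→4500, (B,nl)→25100 …(+1); best=1900 via (A,hash)
  {BC}: card=12500; try (C,hash)→3700, (B,merge)→4250, (C,merge)→4300, (B,hash)→4400, (B,nl)→50200, (C,nl)→50250; best=3700 via (C,hash)
  {ABC}: card=125000; try (C,hash)→7600, (A,hash)→17600, (C,merge)→36200, (A,merge)→192000, (A,nl_idx)→216200, (C,nl)→501900 …(+1); best=7600 via (C,hash)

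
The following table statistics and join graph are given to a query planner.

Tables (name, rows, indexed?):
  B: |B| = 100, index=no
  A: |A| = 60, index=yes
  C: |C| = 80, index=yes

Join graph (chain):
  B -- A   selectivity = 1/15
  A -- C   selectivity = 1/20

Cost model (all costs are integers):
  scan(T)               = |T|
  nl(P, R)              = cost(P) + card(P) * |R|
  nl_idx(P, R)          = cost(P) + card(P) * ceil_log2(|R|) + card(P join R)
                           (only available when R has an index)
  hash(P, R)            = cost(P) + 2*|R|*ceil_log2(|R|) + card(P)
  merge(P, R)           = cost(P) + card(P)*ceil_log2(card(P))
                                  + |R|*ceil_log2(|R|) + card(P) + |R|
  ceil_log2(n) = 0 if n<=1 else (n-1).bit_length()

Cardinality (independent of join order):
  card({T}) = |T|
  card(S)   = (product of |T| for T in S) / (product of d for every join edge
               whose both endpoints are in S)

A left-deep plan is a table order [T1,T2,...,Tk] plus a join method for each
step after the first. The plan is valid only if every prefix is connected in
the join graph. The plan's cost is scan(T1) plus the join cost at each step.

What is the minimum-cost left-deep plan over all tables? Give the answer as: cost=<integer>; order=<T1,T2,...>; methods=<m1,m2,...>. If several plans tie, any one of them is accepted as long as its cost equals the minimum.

cost=2360; order=A,C,B; methods=nl_idx,hash

Selinger DP (subsets sized 1..n):
  {B}: scan cost=100, card=100
  {A}: scan cost=60, card=60
  {C}: scan cost=80, card=80
  {AB}: card=400; try (A,hash)→920, (A,nl_idx)→1100, (B,merge)→1280, (A,merge)→1320, (B,hash)→1520, (B,nl)→6060 …(+1); best=920 via (A,hash)
  {AC}: card=240; try (C,nl_idx)→720, (A,nl_idx)→800, (A,hash)→880, (C,merge)→1120, (A,merge)→1140, (C,hash)→1240 …(+2); best=720 via (C,nl_idx)
  {ABC}: card=1600; try (B,hash)→2360, (C,hash)→2440, (B,merge)→3680, (C,nl_idx)→5320, (C,merge)→5560, (B,nl)→24720 …(+1); best=2360 via (B,hash)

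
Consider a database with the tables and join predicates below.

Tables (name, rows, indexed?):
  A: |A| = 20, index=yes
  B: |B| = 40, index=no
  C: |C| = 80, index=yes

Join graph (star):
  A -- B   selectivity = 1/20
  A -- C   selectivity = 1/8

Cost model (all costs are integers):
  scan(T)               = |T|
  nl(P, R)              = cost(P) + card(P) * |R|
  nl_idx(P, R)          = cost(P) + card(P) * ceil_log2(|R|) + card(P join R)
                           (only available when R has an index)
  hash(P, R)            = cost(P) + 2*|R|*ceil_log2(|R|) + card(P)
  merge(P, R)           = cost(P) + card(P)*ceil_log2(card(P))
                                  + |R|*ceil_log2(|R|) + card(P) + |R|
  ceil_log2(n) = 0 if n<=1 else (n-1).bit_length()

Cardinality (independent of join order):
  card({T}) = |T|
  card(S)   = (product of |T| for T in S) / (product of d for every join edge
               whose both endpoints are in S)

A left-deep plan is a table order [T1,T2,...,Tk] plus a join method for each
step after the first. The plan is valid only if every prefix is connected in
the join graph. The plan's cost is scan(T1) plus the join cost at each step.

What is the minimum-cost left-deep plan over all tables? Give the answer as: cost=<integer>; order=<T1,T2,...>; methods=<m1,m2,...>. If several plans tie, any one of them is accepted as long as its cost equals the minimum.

Selinger DP (subsets sized 1..n):
  {A}: scan cost=20, card=20
  {B}: scan cost=40, card=40
  {C}: scan cost=80, card=80
  {AB}: card=40; try (A,hash)→280, (A,nl_idx)→280, (B,merge)→420, (A,merge)→440, (B,hash)→520, (B,nl)→820 …(+1); best=280 via (A,hash)
  {AC}: card=200; try (C,nl_idx)→360, (A,hash)→360, (A,nl_idx)→680, (C,merge)→780, (A,merge)→840, (C,hash)→1160 …(+2); best=360 via (C,nl_idx)
  {ABC}: card=400; try (C,nl_idx)→960, (B,hash)→1040, (C,merge)→1200, (C,hash)→1440, (B,merge)→2440, (C,nl)→3480 …(+1); best=960 via (C,nl_idx)

cost=960; order=B,A,C; methods=hash,nl_idx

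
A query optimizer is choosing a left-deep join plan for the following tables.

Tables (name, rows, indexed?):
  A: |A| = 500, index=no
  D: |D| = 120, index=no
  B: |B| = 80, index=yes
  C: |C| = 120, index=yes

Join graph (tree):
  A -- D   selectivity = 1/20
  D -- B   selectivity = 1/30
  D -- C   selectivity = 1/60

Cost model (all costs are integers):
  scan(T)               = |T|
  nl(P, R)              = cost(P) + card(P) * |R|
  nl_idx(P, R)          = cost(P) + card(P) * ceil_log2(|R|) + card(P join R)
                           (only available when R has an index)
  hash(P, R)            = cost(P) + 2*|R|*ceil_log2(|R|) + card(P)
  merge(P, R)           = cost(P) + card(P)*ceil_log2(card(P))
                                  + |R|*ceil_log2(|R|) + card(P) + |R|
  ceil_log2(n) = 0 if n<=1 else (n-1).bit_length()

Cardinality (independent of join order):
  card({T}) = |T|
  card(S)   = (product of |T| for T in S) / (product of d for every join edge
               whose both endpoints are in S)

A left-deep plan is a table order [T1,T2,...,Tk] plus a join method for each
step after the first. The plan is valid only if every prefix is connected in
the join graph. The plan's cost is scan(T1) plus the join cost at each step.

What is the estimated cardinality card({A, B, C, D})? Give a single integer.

Tables in S: A(500), B(80), C(120), D(120)
Edges inside S: A-D(d=20), D-B(d=30), D-C(d=60)
numerator = 500 * 80 * 120 * 120 = 576000000
denominator = 20 * 30 * 60 = 36000
card(S) = 576000000 / 36000 = 16000

16000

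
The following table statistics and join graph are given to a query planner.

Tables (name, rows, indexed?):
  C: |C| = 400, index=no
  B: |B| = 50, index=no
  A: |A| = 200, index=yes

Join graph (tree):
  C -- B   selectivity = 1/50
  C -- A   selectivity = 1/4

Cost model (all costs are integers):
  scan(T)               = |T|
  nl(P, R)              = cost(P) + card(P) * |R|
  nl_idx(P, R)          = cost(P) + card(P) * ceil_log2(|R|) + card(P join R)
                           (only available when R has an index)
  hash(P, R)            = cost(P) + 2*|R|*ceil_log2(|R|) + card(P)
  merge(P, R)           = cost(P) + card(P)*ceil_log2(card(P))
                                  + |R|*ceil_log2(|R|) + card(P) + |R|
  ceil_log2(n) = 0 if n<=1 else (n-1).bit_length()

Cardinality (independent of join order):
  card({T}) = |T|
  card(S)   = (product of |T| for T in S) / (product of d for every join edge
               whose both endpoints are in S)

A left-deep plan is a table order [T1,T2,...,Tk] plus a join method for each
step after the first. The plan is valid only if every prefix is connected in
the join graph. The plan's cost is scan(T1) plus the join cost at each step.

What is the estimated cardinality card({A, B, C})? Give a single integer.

Tables in S: A(200), B(50), C(400)
Edges inside S: C-B(d=50), C-A(d=4)
numerator = 200 * 50 * 400 = 4000000
denominator = 50 * 4 = 200
card(S) = 4000000 / 200 = 20000

20000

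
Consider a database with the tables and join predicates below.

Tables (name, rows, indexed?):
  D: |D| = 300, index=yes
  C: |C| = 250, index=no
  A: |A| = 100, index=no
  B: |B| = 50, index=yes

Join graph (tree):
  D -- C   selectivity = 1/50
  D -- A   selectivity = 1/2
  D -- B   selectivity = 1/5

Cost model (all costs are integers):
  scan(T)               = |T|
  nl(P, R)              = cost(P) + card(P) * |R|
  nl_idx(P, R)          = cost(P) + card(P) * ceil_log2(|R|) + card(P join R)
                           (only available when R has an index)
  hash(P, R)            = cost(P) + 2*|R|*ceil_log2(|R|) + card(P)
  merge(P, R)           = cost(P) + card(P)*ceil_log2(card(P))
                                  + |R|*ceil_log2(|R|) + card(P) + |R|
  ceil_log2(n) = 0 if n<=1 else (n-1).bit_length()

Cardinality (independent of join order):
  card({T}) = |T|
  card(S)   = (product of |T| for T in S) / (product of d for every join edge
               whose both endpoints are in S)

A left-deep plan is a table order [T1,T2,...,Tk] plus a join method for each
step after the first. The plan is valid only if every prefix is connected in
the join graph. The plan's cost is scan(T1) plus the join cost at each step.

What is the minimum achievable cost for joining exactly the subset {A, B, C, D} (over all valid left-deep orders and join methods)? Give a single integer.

Selinger DP over subsets of {A,B,C,D}:
  {D}: scan cost=300, card=300
  {C}: scan cost=250, card=250
  {A}: scan cost=100, card=100
  {B}: scan cost=50, card=50
  {CD}: card=1500; try (D,nl_idx)→4000, (C,hash)→4600, (D,merge)→5500, (C,merge)→5550, (D,hash)→5900, (D,nl)→75250 …(+1); best=4000 via (D,nl_idx)
  {AD}: card=15000; try (A,hash)→2000, (D,merge)→3900, (A,merge)→4100, (D,hash)→5600, (D,nl_idx)→16000, (D,nl)→30100 …(+1); best=2000 via (A,hash)
  {BD}: card=3000; try (B,hash)→1200, (D,merge)→3400, (D,nl_idx)→3500, (B,merge)→3650, (B,nl_idx)→5100, (D,hash)→5500 …(+2); best=1200 via (B,hash)
  {ACD}: card=75000; try (A,hash)→6900, (C,hash)→21000, (A,merge)→22800, (A,nl)→154000, (C,merge)→229250, (C,nl)→3752000; best=6900 via (A,hash)
  {BCD}: card=15000; try (B,hash)→6100, (C,hash)→8200, (B,merge)→22350, (B,nl_idx)→28000, (C,merge)→42450, (B,nl)→79000 …(+1); best=6100 via (B,hash)
  {ABD}: card=150000; try (A,hash)→5600, (B,hash)→17600, (A,merge)→41000, (B,merge)→227350, (B,nl_idx)→242000, (A,nl)→301200 …(+1); best=5600 via (A,hash)
  {ABCD}: card=750000; try (A,hash)→22500, (B,hash)→82500, (C,hash)→159600, (A,merge)→231900, (B,nl_idx)→1206900, (B,merge)→1357250 …(+4); best=22500 via (A,hash)

22500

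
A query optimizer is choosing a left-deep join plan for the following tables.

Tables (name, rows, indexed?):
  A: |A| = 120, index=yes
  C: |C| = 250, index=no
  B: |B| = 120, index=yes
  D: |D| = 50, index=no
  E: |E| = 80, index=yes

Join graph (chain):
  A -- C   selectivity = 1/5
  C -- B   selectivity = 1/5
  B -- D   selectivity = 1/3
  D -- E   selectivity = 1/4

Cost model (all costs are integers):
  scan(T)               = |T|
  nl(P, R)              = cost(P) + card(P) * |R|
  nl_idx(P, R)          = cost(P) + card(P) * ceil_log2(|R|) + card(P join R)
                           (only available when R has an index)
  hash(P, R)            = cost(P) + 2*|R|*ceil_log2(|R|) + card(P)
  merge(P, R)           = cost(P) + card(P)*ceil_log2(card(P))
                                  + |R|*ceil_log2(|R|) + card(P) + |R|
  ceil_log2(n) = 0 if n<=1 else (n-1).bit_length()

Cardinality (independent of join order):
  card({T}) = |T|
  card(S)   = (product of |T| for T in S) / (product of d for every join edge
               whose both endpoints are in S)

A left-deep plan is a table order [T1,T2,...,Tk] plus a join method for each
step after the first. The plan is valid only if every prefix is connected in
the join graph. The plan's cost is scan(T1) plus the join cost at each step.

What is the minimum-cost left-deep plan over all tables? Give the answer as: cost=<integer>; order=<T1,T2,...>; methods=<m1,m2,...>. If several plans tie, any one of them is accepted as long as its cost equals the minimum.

cost=2049120; order=E,D,B,C,A; methods=hash,hash,hash,hash

Selinger DP (subsets sized 1..n):
  {A}: scan cost=120, card=120
  {C}: scan cost=250, card=250
  {B}: scan cost=120, card=120
  {D}: scan cost=50, card=50
  {E}: scan cost=80, card=80
  {AC}: card=6000; try (A,hash)→2180, (C,merge)→3330, (A,merge)→3460, (C,hash)→4240, (A,nl_idx)→8000, (C,nl)→30120 …(+1); best=2180 via (A,hash)
  {BC}: card=6000; try (B,hash)→2180, (C,merge)→3330, (B,merge)→3460, (C,hash)→4240, (B,nl_idx)→8000, (C,nl)→30120 …(+1); best=2180 via (B,hash)
  {BD}: card=2000; try (D,hash)→840, (B,merge)→1360, (D,merge)→1430, (B,hash)→1780, (B,nl_idx)→2400, (B,nl)→6050 …(+1); best=840 via (D,hash)
  {DE}: card=1000; try (D,hash)→760, (E,merge)→1040, (D,merge)→1070, (E,hash)→1220, (E,nl_idx)→1400, (E,nl)→4050 …(+1); best=760 via (D,hash)
  {ABC}: card=144000; try (B,hash)→9860, (A,hash)→9860, (B,merge)→87140, (A,merge)→87140, (B,nl_idx)→188180, (A,nl_idx)→188180 …(+2); best=9860 via (B,hash)
  {BCD}: card=100000; try (C,hash)→6840, (D,hash)→8780, (C,merge)→27090, (D,merge)→86530, (D,nl)→302180, (C,nl)→500840; best=6840 via (C,hash)
  {BDE}: card=40000; try (B,hash)→3440, (E,hash)→3960, (B,merge)→12720, (E,merge)→25480, (B,nl_idx)→47760, (E,nl_idx)→54840 …(+2); best=3440 via (B,hash)
  {ABCD}: card=2400000; try (A,hash)→108520, (D,hash)→154460, (A,merge)→1807800, (D,merge)→2746210, (A,nl_idx)→3106840, (D,nl)→7209860 …(+1); best=108520 via (A,hash)
  {BCDE}: card=2000000; try (C,hash)→47440, (E,hash)→107960, (C,merge)→685690, (E,merge)→1807480, (E,nl_idx)→2706840, (E,nl)→8006840 …(+1); best=47440 via (C,hash)
  {ABCDE}: card=48000000; try (A,hash)→2049120, (E,hash)→2509640, (A,merge)→44048400, (E,merge)→55309160, (A,nl_idx)→62047440, (E,nl_idx)→64908520 …(+2); best=2049120 via (A,hash)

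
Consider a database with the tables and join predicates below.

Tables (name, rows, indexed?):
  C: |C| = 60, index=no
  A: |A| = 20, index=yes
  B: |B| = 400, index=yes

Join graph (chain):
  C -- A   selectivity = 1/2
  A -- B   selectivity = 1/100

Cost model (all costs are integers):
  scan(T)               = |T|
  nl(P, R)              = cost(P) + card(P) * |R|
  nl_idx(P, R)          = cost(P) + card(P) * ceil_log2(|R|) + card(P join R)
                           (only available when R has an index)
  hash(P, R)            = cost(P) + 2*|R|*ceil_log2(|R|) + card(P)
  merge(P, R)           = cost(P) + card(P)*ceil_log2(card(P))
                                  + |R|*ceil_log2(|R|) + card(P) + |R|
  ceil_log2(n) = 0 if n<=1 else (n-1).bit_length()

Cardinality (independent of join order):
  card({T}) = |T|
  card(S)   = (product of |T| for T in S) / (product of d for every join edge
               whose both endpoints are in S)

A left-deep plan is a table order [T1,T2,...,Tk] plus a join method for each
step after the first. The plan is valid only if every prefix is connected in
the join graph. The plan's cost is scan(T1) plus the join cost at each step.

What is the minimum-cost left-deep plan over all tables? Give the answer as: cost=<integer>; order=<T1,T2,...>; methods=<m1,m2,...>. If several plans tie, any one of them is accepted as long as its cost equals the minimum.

cost=1080; order=A,B,C; methods=nl_idx,hash

Selinger DP (subsets sized 1..n):
  {C}: scan cost=60, card=60
  {A}: scan cost=20, card=20
  {B}: scan cost=400, card=400
  {AC}: card=600; try (A,hash)→320, (C,merge)→560, (A,merge)→600, (C,hash)→760, (A,nl_idx)→960, (C,nl)→1220 …(+1); best=320 via (A,hash)
  {AB}: card=80; try (B,nl_idx)→280, (A,hash)→1000, (A,nl_idx)→2480, (B,merge)→4140, (A,merge)→4520, (B,hash)→7240 …(+2); best=280 via (B,nl_idx)
  {ABC}: card=2400; try (C,hash)→1080, (C,merge)→1340, (C,nl)→5080, (B,hash)→8120, (B,nl_idx)→8120, (B,merge)→10920 …(+1); best=1080 via (C,hash)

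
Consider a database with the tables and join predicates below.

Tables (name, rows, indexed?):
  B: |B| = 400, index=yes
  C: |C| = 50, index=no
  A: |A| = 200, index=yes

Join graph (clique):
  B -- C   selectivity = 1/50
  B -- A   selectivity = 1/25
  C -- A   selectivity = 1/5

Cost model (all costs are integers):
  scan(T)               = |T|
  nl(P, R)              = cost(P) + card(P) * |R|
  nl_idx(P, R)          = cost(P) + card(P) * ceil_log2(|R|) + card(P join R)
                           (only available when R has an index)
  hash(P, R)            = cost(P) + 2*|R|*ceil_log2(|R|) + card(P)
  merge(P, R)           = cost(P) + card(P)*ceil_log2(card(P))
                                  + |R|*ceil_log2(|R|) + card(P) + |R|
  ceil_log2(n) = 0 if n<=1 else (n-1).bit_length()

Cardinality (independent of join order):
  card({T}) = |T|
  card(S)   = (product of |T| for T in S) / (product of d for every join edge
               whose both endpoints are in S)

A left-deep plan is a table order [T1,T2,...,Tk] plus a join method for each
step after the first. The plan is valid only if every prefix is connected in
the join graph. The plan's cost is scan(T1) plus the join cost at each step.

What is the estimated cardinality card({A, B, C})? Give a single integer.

640

Tables in S: A(200), B(400), C(50)
Edges inside S: B-C(d=50), B-A(d=25), C-A(d=5)
numerator = 200 * 400 * 50 = 4000000
denominator = 50 * 25 * 5 = 6250
card(S) = 4000000 / 6250 = 640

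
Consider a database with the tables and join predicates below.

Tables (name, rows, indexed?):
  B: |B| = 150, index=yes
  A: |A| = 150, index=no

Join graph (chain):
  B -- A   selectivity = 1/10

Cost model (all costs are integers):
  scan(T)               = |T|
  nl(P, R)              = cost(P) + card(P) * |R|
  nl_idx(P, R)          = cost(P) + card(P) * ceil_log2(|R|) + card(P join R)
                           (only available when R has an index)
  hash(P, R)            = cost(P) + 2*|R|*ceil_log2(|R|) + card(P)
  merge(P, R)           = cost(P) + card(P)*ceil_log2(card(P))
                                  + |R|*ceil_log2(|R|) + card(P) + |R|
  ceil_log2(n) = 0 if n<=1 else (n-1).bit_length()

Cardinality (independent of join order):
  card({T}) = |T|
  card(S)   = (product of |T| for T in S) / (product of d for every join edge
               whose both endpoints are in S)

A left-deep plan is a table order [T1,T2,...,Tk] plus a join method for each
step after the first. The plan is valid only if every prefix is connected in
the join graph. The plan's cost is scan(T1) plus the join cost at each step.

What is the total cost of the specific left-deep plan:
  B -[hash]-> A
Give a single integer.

step 1: scan B: cost=150, card=150
step 2: join A via hash
    card(P join A) = 150*150/(10) = 2250
    cost = 150 + 2*150*8 + 150 = 2700

2700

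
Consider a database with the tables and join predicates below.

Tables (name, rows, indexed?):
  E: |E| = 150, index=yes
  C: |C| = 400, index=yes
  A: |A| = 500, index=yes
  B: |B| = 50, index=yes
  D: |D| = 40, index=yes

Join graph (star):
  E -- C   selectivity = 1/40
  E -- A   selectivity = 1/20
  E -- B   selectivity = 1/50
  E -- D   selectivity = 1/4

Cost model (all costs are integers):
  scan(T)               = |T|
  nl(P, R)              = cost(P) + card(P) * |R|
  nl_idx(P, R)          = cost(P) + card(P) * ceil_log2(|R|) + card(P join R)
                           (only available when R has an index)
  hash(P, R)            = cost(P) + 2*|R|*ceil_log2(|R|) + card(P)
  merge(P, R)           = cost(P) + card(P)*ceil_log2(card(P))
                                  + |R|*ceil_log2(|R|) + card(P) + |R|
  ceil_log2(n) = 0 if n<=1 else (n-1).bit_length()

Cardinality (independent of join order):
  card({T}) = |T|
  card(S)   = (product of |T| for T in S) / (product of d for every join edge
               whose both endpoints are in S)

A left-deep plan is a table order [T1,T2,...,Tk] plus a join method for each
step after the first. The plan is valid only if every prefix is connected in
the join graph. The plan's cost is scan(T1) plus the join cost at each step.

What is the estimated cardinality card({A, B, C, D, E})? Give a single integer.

Tables in S: A(500), B(50), C(400), D(40), E(150)
Edges inside S: E-C(d=40), E-A(d=20), E-B(d=50), E-D(d=4)
numerator = 500 * 50 * 400 * 40 * 150 = 60000000000
denominator = 40 * 20 * 50 * 4 = 160000
card(S) = 60000000000 / 160000 = 375000

375000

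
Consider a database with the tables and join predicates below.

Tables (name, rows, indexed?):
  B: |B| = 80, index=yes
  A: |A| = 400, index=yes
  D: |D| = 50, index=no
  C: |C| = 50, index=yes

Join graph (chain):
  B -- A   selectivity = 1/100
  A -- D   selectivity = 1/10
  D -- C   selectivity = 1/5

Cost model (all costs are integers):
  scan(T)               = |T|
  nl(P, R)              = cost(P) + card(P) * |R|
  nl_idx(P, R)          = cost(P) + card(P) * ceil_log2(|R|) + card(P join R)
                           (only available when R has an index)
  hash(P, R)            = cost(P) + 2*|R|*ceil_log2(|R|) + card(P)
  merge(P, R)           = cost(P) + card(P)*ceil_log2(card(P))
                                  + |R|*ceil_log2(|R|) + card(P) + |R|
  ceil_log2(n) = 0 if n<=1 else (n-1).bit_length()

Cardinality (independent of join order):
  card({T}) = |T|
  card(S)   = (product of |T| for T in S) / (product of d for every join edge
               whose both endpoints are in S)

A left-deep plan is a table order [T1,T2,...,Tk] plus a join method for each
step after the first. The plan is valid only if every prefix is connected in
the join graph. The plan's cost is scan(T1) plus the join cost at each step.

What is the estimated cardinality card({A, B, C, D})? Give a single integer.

16000

Tables in S: A(400), B(80), C(50), D(50)
Edges inside S: B-A(d=100), A-D(d=10), D-C(d=5)
numerator = 400 * 80 * 50 * 50 = 80000000
denominator = 100 * 10 * 5 = 5000
card(S) = 80000000 / 5000 = 16000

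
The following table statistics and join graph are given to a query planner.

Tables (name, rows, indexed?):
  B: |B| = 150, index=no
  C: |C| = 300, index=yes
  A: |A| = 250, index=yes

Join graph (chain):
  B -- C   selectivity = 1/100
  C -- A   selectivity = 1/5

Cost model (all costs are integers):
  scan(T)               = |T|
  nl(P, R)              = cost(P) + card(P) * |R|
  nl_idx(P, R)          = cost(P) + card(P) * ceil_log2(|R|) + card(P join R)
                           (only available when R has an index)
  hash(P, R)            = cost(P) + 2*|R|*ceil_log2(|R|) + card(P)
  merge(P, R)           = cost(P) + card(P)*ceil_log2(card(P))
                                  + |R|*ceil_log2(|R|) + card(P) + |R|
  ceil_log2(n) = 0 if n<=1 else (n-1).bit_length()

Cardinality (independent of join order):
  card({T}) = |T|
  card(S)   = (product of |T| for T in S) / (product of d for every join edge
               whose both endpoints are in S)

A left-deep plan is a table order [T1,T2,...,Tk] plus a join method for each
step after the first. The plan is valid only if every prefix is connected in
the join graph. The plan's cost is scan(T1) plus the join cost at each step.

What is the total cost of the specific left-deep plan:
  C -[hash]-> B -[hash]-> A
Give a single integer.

step 1: scan C: cost=300, card=300
step 2: join B via hash
    card(P join B) = 300*150/(100) = 450
    cost = 300 + 2*150*8 + 300 = 3000
step 3: join A via hash
    card(P join A) = 450*250/(5) = 22500
    cost = 3000 + 2*250*8 + 450 = 7450

7450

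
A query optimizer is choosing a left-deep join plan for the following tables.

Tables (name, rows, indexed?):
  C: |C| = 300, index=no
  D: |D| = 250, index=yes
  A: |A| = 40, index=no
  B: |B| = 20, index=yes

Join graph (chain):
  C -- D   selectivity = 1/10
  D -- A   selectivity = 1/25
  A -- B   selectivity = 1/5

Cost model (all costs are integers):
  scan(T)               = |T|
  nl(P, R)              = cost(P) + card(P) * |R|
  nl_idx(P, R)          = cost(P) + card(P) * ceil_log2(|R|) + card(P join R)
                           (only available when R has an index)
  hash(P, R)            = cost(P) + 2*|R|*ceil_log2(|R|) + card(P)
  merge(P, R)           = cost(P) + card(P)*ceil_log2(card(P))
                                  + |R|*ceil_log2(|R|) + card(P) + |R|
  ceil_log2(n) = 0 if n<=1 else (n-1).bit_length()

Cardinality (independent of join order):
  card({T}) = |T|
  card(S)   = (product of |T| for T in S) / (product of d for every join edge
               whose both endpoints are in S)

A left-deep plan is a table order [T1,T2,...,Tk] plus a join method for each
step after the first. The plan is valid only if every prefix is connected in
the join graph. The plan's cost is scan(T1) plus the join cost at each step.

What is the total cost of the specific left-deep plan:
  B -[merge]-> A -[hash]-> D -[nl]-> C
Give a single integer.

484580

step 1: scan B: cost=20, card=20
step 2: join A via merge
    card(P join A) = 20*40/(5) = 160
    cost = 20 + 20*5 + 40*6 + 20 + 40 = 420
step 3: join D via hash
    card(P join D) = 160*250/(25) = 1600
    cost = 420 + 2*250*8 + 160 = 4580
step 4: join C via nl
    card(P join C) = 1600*300/(10) = 48000
    cost = 4580 + 1600*300 = 484580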